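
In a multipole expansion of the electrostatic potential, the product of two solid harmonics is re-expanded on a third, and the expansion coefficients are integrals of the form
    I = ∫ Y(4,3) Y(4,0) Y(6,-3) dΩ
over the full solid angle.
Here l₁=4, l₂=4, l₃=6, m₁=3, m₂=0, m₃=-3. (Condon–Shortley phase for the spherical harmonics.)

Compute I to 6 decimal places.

Checks pass: Σm=0; 14 even; l₃=6∈[0,8].
(2·4+1)(2·4+1)(2·6+1) = 1053
Δ: 2! 6! 6! / 15! → 1/1261260
sum: t=0:+1/4608 t=1:−1/1296 t=2:+1/4608 = -7/20736
3j²(4 4 6; 0 0 0) = Δ·Π!·Σ² = 20/1287  (sign -1)
sum: t=0:+1/11520 t=1:−1/25920 = 1/20736
3j²(4 4 6; 3 0 -3) = Δ·Π!·Σ² = 5/429  (sign -1)
combine: 4πI² = 1053·20/1287·5/429 = 300/1573
take √, sign +1: I = 0.12319450

0.123195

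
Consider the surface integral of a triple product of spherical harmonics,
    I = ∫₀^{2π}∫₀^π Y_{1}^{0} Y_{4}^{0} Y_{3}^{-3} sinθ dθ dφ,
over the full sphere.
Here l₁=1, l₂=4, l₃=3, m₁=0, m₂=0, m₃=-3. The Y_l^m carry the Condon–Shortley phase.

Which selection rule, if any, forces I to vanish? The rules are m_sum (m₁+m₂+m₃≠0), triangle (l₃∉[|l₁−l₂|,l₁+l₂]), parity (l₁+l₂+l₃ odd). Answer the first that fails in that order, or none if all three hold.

m_sum

m₁+m₂+m₃ = 0 + 0 − 3 = -3  ✗
triangle: |1−4|=3 ≤ l₃=3 ≤ 1+4=5
parity: l₁+l₂+l₃ = 8 is even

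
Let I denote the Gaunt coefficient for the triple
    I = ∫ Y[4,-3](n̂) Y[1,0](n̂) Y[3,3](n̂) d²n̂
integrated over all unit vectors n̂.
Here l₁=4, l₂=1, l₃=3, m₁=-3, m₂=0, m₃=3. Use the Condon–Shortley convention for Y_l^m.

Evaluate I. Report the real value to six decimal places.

Checks pass: Σm=0; 8 even; l₃=3∈[3,5].
(2·4+1)(2·1+1)(2·3+1) = 189
Δ: 2! 6! 0! / 9! → 1/252
sum: t=1:−1/36 = -1/36
3j²(4 1 3; 0 0 0) = Δ·Π!·Σ² = 4/63  (sign +1)
sum: t=1:−1/720 = -1/720
3j²(4 1 3; -3 0 3) = Δ·Π!·Σ² = 1/36  (sign -1)
combine: 4πI² = 189·4/63·1/36 = 1/3
take √, sign -1: I = -0.16286750

-0.162868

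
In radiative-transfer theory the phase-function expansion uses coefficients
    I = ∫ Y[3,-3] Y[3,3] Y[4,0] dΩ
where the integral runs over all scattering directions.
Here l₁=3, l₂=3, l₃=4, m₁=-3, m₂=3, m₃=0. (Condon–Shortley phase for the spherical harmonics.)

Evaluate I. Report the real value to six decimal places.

-0.076935

Rules hold: Σm=0, L=10 even, 0≤4≤6.
N = 7·7·9 = 441
Δ = 2!·4!·4!/11! = 1/34650
Racah Σ t=0..2: t=0:+1/72 t=1:−1/16 t=2:+1/72 = -5/144
⇒ 3j(3 3 4; 0 0 0)² = 2/77, sgn -1
Racah Σ t=2..2: t=2:+1/1152 = 1/1152
⇒ 3j(3 3 4; -3 3 0)² = 1/154, sgn +1
4πI² = N·(3j₀)²·(3jₘ)² = 9/121
I = -1·√(0.0743802/4π) = -0.07693494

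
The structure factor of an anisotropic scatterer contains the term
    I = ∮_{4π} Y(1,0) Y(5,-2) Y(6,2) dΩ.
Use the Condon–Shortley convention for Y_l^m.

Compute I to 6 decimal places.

Checks pass: Σm=0; 12 even; l₃=6∈[4,6].
(2·1+1)(2·5+1)(2·6+1) = 429
Δ: 0! 2! 10! / 13! → 1/858
sum: t=0:+1/14400 = 1/14400
3j²(1 5 6; 0 0 0) = Δ·Π!·Σ² = 6/143  (sign +1)
sum: t=0:+1/30240 = 1/30240
3j²(1 5 6; 0 -2 2) = Δ·Π!·Σ² = 16/429  (sign +1)
combine: 4πI² = 429·6/143·16/429 = 96/143
take √, sign +1: I = 0.23113338

0.231133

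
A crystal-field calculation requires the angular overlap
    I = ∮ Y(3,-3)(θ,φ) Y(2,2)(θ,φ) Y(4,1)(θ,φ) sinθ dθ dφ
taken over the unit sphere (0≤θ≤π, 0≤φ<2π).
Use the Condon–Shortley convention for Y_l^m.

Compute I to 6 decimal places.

0.000000

L=9 odd ⇒ parity kills the (l;000) factor ⇒ I = 0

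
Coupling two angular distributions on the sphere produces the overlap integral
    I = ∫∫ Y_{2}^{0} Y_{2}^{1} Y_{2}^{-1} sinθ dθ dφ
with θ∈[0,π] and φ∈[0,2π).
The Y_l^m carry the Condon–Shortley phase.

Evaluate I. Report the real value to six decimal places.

-0.090112

Checks pass: Σm=0; 6 even; l₃=2∈[0,4].
(2·2+1)(2·2+1)(2·2+1) = 125
Δ: 2! 2! 2! / 7! → 1/630
sum: t=0:+1/8 t=1:−1/1 t=2:+1/8 = -3/4
3j²(2 2 2; 0 0 0) = Δ·Π!·Σ² = 2/35  (sign -1)
sum: t=1:−1/2 t=2:+1/4 = -1/4
3j²(2 2 2; 0 1 -1) = Δ·Π!·Σ² = 1/70  (sign +1)
combine: 4πI² = 125·2/35·1/70 = 5/49
take √, sign -1: I = -0.09011188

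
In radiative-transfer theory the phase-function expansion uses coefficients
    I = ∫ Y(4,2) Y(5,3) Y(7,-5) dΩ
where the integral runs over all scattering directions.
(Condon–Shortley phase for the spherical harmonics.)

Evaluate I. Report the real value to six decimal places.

m-sum 0 ✓  L=16 even ✓  1≤7≤9 ✓
Π(2lᵢ+1) = 9×11×15 = 1485
triangle coeff Δ(4,5,7) = 1/6126120
Σ_t [0,2]: t=0:+1/69120 t=1:−1/20736 t=2:+1/69120 = -1/51840
(3j)²=280/21879 [(4 5 7; 0 0 0)], sign=+1
Σ_t [0,2]: t=0:+1/3870720 t=1:−1/604800 t=2:+1/2073600 = -53/58060800
(3j)²=2809/185640 [(4 5 7; 2 3 -5)], sign=-1
⇒ 4πI² = 14045/48841
I = (-1)√(14045/48841/(4π)) = -0.15127378

-0.151274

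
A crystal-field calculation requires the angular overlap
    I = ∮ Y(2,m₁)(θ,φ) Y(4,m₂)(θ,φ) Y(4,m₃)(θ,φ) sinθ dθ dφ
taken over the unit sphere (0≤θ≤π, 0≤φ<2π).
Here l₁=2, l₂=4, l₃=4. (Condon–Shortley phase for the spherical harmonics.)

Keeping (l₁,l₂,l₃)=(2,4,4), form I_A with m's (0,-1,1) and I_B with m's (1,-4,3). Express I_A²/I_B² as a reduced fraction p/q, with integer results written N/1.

Same 2,4,4: normalisation and zero-m 3j drop out of the ratio.
A: Δ: 2! 2! 6! / 11! → 1/13860; sum: t=0:+1/144 t=1:−1/48 t=2:+1/480 = -17/1440; 3j²(2 4 4; 0 -1 1) = Δ·Π!·Σ² = 289/13860  (sign +1)
B: Δ: 2! 2! 6! / 11! → 1/13860; sum: t=0:+1/1440 = 1/1440; 3j²(2 4 4; 1 -4 3) = Δ·Π!·Σ² = 7/165  (sign -1)
I_A²/I_B² = (289/13860)/(7/165) = 289/588

289/588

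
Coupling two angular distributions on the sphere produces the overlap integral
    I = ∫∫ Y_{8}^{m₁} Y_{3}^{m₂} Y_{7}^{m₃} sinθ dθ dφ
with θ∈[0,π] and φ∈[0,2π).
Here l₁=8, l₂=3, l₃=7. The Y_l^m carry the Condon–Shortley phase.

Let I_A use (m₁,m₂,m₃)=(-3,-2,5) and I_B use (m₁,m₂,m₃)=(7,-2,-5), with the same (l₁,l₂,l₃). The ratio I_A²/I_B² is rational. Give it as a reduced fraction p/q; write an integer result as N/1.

Shared (l₁,l₂,l₃)=(8,3,7): N and (l;000)² cancel in I_A²/I_B².
A: Δ = 4!·12!·2!/19! = 1/5290740; Racah Σ t=0..1: t=0:+1/958003200 t=1:−1/87091200 = -1/95800320; ⇒ 3j(8 3 7; -3 -2 5)² = 1000/88179, sgn -1
B: Δ = 4!·12!·2!/19! = 1/5290740; Racah Σ t=0..1: t=0:+1/958003200 t=1:−1/5748019200 = 1/1149603840; ⇒ 3j(8 3 7; 7 -2 -5)² = 125/5814, sgn +1
I_A²/I_B² = (1000/88179)/(125/5814) = 48/91

48/91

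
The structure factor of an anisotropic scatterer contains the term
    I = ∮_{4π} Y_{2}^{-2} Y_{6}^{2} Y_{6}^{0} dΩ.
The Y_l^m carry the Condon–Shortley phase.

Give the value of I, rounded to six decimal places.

Rules hold: Σm=0, L=14 even, 4≤6≤8.
N = 5·13·13 = 845
Δ = 2!·2!·10!/15! = 1/90090
Racah Σ t=0..2: t=0:+1/69120 t=1:−1/14400 t=2:+1/69120 = -7/172800
⇒ 3j(2 6 6; 0 0 0)² = 14/715, sgn -1
Racah Σ t=2..2: t=2:+1/69120 = 1/69120
⇒ 3j(2 6 6; -2 2 0)² = 4/143, sgn +1
4πI² = N·(3j₀)²·(3jₘ)² = 56/121
I = -1·√(0.46281/4π) = -0.19190947

-0.191909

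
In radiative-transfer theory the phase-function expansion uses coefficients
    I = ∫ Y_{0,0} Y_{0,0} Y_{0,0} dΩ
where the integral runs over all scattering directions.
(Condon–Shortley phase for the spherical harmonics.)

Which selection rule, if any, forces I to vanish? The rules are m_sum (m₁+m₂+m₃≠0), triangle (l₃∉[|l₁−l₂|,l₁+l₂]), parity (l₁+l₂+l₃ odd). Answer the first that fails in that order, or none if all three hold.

none

azimuthal sum: 0 + 0 + 0 = 0  ✓
0 ≤ 0 ≤ 0 (triangle on l)  ✓
L = 0 + 0 + 0 = 0 (even)  ✓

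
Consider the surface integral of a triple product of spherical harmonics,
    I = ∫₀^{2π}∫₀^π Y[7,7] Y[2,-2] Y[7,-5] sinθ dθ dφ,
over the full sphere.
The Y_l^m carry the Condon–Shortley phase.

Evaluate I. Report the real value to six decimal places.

0.066694

m-sum 0 ✓  L=16 even ✓  5≤7≤9 ✓
Π(2lᵢ+1) = 15×5×15 = 1125
triangle coeff Δ(7,2,7) = 1/185640
Σ_t [0,2]: t=0:+1/2419200 t=1:−1/518400 t=2:+1/2419200 = -1/907200
(3j)²=56/3315 [(7 2 7; 0 0 0)], sign=+1
Σ_t [0,0]: t=0:+1/1916006400 = 1/1916006400
(3j)²=1/340 [(7 2 7; 7 -2 -5)], sign=+1
⇒ 4πI² = 210/3757
I = (+1)√(210/3757/(4π)) = 0.06669359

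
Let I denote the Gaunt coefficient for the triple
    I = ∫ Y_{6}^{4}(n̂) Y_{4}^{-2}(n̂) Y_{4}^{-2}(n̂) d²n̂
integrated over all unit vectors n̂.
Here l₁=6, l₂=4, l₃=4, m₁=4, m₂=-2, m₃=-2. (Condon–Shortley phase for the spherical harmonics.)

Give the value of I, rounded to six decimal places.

0.159678

Checks pass: Σm=0; 14 even; l₃=4∈[2,10].
(2·6+1)(2·4+1)(2·4+1) = 1053
Δ: 6! 6! 2! / 15! → 1/1261260
sum: t=2:+1/4608 t=3:−1/1296 t=4:+1/4608 = -7/20736
3j²(6 4 4; 0 0 0) = Δ·Π!·Σ² = 20/1287  (sign -1)
sum: t=0:+1/69120 t=1:−1/14400 t=2:+1/69120 = -7/172800
3j²(6 4 4; 4 -2 -2) = Δ·Π!·Σ² = 14/715  (sign -1)
combine: 4πI² = 1053·20/1287·14/715 = 504/1573
take √, sign +1: I = 0.15967833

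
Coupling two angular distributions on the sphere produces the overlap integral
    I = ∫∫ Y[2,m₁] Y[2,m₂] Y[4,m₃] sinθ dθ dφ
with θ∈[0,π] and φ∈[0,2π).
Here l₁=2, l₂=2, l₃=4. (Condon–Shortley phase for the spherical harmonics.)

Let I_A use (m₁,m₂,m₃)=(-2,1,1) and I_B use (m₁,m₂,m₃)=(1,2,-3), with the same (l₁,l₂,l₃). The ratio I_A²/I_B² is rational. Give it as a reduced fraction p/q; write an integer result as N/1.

Same 2,2,4: normalisation and zero-m 3j drop out of the ratio.
A: Δ: 0! 4! 4! / 9! → 1/630; sum: t=0:+1/144 = 1/144; 3j²(2 2 4; -2 1 1) = Δ·Π!·Σ² = 1/126  (sign -1)
B: Δ: 0! 4! 4! / 9! → 1/630; sum: t=0:+1/144 = 1/144; 3j²(2 2 4; 1 2 -3) = Δ·Π!·Σ² = 1/18  (sign -1)
I_A²/I_B² = (1/126)/(1/18) = 1/7

1/7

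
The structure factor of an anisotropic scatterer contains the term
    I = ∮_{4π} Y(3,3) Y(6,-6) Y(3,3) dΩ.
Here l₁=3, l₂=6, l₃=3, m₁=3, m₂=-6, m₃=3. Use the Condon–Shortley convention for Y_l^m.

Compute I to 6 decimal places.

0.360342

Rules hold: Σm=0, L=12 even, 3≤3≤9.
N = 7·13·7 = 637
Δ = 6!·0!·6!/13! = 1/12012
Racah Σ t=3..3: t=3:−1/1296 = -1/1296
⇒ 3j(3 6 3; 0 0 0)² = 100/3003, sgn +1
Racah Σ t=0..0: t=0:+1/518400 = 1/518400
⇒ 3j(3 6 3; 3 -6 3)² = 1/13, sgn +1
4πI² = N·(3j₀)²·(3jₘ)² = 700/429
I = +1·√(1.6317/4π) = 0.36034246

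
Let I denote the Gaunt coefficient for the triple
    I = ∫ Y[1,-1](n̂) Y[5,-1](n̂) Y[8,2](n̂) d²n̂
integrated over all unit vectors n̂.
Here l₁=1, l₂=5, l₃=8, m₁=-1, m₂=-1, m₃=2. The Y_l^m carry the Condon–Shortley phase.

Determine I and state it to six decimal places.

|1−5|≤8≤1+5 violated ⇒ I = 0

0.000000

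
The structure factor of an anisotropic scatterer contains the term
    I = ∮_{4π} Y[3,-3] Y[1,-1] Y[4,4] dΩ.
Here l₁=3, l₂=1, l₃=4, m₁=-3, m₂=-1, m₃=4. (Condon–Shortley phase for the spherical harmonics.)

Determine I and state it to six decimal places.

0.325735

Rules hold: Σm=0, L=8 even, 2≤4≤4.
N = 7·3·9 = 189
Δ = 0!·6!·2!/9! = 1/252
Racah Σ t=0..0: t=0:+1/36 = 1/36
⇒ 3j(3 1 4; 0 0 0)² = 4/63, sgn +1
Racah Σ t=0..0: t=0:+1/1440 = 1/1440
⇒ 3j(3 1 4; -3 -1 4)² = 1/9, sgn +1
4πI² = N·(3j₀)²·(3jₘ)² = 4/3
I = +1·√(1.33333/4π) = 0.32573501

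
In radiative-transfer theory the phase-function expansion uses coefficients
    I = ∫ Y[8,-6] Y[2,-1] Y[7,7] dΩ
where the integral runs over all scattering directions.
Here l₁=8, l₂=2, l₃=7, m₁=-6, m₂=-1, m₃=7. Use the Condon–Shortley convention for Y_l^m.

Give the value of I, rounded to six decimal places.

l₁+l₂+l₃=17 is odd: 3j(l;000)=0 ⇒ I=0

0.000000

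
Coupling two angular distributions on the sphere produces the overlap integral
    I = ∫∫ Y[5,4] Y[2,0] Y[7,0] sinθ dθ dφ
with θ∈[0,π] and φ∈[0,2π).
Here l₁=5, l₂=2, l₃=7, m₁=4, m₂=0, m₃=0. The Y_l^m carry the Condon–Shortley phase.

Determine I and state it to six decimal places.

Σmᵢ = 4 ≠ 0, so the φ-integral vanishes; I = 0

0.000000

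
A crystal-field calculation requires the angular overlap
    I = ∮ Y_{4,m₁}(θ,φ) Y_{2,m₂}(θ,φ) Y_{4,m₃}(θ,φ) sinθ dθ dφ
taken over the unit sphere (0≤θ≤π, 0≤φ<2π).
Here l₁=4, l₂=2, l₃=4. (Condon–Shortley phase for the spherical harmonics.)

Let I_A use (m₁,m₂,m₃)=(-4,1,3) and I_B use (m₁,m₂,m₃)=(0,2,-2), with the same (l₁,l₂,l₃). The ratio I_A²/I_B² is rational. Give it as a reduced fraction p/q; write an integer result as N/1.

Shared (l₁,l₂,l₃)=(4,2,4): N and (l;000)² cancel in I_A²/I_B².
A: Δ = 2!·6!·2!/11! = 1/13860; Racah Σ t=2..2: t=2:+1/1440 = 1/1440; ⇒ 3j(4 2 4; -4 1 3)² = 7/165, sgn -1
B: Δ = 2!·6!·2!/11! = 1/13860; Racah Σ t=2..2: t=2:+1/192 = 1/192; ⇒ 3j(4 2 4; 0 2 -2)² = 3/77, sgn +1
I_A²/I_B² = (7/165)/(3/77) = 49/45

49/45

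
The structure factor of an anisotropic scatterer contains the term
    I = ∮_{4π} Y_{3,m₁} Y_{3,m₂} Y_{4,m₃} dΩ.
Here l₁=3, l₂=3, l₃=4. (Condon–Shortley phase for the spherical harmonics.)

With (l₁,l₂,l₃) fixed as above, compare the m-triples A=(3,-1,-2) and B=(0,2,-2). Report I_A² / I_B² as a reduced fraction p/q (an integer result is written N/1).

18/1

l's match ⇒ only the (l;m) 3-j factors differ between A and B.
A: triangle coeff Δ(3,3,4) = 1/34650; Σ_t [0,0]: t=0:+1/192 = 1/192; (3j)²=3/77 [(3 3 4; 3 -1 -2)], sign=+1
B: triangle coeff Δ(3,3,4) = 1/34650; Σ_t [1,2]: t=1:−1/96 t=2:+1/72 = 1/288; (3j)²=1/462 [(3 3 4; 0 2 -2)], sign=+1
I_A²/I_B² = (3/77)/(1/462) = 18/1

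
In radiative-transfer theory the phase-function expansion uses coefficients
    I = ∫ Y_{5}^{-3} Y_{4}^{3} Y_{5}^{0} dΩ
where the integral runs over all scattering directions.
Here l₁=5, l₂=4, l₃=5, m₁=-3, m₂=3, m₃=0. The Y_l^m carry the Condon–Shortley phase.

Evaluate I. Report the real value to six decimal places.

Rules hold: Σm=0, L=14 even, 1≤5≤9.
N = 11·9·11 = 1089
Δ = 4!·6!·4!/15! = 1/3153150
Racah Σ t=0..4: t=0:+1/69120 t=1:−1/1728 t=2:+1/576 t=3:−1/1728 t=4:+1/69120 = 7/11520
⇒ 3j(5 4 5; 0 0 0)² = 2/143, sgn -1
Racah Σ t=3..4: t=3:−1/17280 t=4:+1/6912 = 1/11520
⇒ 3j(5 4 5; -3 3 0)² = 2/143, sgn -1
4πI² = N·(3j₀)²·(3jₘ)² = 36/169
I = +1·√(0.213018/4π) = 0.13019760

0.130198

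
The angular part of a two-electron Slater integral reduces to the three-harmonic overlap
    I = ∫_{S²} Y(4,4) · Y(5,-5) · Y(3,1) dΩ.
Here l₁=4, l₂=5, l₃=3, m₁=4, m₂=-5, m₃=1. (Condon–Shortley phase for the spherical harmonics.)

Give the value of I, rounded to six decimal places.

0.189625

Rules hold: Σm=0, L=12 even, 1≤3≤9.
N = 9·11·7 = 693
Δ = 6!·2!·4!/13! = 1/180180
Racah Σ t=2..4: t=2:+1/576 t=3:−1/144 t=4:+1/576 = -1/288
⇒ 3j(4 5 3; 0 0 0)² = 20/1001, sgn +1
Racah Σ t=0..0: t=0:+1/34560 = 1/34560
⇒ 3j(4 5 3; 4 -5 1)² = 14/429, sgn +1
4πI² = N·(3j₀)²·(3jₘ)² = 840/1859
I = +1·√(0.451856/4π) = 0.18962475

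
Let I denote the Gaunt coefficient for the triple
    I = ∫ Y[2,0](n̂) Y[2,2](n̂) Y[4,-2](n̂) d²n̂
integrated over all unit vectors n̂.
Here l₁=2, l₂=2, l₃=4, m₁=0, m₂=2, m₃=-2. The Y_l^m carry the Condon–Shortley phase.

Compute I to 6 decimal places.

0.156078

Checks pass: Σm=0; 8 even; l₃=4∈[0,4].
(2·2+1)(2·2+1)(2·4+1) = 225
Δ: 0! 4! 4! / 9! → 1/630
sum: t=0:+1/16 = 1/16
3j²(2 2 4; 0 0 0) = Δ·Π!·Σ² = 2/35  (sign +1)
sum: t=0:+1/96 = 1/96
3j²(2 2 4; 0 2 -2) = Δ·Π!·Σ² = 1/42  (sign +1)
combine: 4πI² = 225·2/35·1/42 = 15/49
take √, sign +1: I = 0.15607835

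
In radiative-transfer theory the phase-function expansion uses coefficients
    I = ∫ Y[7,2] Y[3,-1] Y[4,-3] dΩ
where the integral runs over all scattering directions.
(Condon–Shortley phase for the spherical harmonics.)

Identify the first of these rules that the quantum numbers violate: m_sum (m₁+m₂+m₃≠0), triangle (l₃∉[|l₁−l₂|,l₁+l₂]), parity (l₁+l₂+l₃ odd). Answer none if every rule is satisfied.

m_sum

Σmᵢ = -2  ✗
l₃∈[|l₁−l₂|,l₁+l₂]=[4,10], have l₃=4
Σlᵢ = 14 ⇒ even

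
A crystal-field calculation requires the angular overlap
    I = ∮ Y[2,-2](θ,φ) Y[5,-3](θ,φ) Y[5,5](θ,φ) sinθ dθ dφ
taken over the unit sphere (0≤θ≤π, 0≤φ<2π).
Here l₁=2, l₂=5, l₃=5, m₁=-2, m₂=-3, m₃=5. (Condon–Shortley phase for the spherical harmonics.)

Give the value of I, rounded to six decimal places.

0.088588

m-sum 0 ✓  L=12 even ✓  3≤5≤7 ✓
Π(2lᵢ+1) = 5×11×11 = 605
triangle coeff Δ(2,5,5) = 1/38610
Σ_t [0,2]: t=0:+1/2880 t=1:−1/576 t=2:+1/2880 = -1/960
(3j)²=10/429 [(2 5 5; 0 0 0)], sign=+1
Σ_t [2,2]: t=2:+1/161280 = 1/161280
(3j)²=1/143 [(2 5 5; -2 -3 5)], sign=+1
⇒ 4πI² = 50/507
I = (+1)√(50/507/(4π)) = 0.08858824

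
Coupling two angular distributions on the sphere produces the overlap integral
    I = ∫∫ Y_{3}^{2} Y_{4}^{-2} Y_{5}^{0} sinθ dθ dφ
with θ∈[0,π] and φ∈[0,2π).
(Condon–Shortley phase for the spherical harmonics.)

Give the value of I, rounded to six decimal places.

-0.171327

Rules hold: Σm=0, L=12 even, 1≤5≤7.
N = 7·9·11 = 693
Δ = 2!·4!·6!/13! = 1/180180
Racah Σ t=0..2: t=0:+1/576 t=1:−1/144 t=2:+1/576 = -1/288
⇒ 3j(3 4 5; 0 0 0)² = 20/1001, sgn +1
Racah Σ t=0..1: t=0:+1/576 t=1:−1/2880 = 1/720
⇒ 3j(3 4 5; 2 -2 0)² = 80/3003, sgn -1
4πI² = N·(3j₀)²·(3jₘ)² = 4800/13013
I = -1·√(0.368862/4π) = -0.17132746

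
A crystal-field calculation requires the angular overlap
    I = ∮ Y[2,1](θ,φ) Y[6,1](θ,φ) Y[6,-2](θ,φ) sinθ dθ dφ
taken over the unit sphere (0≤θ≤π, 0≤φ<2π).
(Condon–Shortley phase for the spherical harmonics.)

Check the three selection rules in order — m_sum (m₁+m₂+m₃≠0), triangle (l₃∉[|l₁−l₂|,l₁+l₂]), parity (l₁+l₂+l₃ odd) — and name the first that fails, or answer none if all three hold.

Σmᵢ = 0  ✓
l₃∈[|l₁−l₂|,l₁+l₂]=[4,8], have l₃=6  ✓
Σlᵢ = 14 ⇒ even  ✓

none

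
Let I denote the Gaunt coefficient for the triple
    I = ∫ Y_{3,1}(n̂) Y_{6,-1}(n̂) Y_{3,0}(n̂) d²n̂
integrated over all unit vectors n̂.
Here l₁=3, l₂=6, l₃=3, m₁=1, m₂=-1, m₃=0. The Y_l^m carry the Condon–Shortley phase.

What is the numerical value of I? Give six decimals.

-0.221775

Rules hold: Σm=0, L=12 even, 3≤3≤9.
N = 7·13·7 = 637
Δ = 6!·0!·6!/13! = 1/12012
Racah Σ t=3..3: t=3:−1/1296 = -1/1296
⇒ 3j(3 6 3; 0 0 0)² = 100/3003, sgn +1
Racah Σ t=2..2: t=2:+1/1728 = 1/1728
⇒ 3j(3 6 3; 1 -1 0)² = 25/858, sgn -1
4πI² = N·(3j₀)²·(3jₘ)² = 8750/14157
I = -1·√(0.618069/4π) = -0.22177545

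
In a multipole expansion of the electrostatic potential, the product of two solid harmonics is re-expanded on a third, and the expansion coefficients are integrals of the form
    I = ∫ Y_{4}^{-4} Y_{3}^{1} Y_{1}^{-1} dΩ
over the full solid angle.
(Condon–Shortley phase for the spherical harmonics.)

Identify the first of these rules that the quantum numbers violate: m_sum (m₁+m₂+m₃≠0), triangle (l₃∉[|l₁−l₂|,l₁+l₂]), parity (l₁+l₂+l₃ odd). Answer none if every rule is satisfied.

m_sum

m₁+m₂+m₃ = -4 + 1 − 1 = -4  ✗
triangle: |4−3|=1 ≤ l₃=1 ≤ 4+3=7
parity: l₁+l₂+l₃ = 8 is even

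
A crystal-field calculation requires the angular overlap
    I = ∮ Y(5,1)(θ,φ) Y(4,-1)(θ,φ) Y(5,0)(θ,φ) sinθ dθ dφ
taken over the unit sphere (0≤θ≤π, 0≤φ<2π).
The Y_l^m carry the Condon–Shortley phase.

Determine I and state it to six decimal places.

-0.053153

Rules hold: Σm=0, L=14 even, 1≤5≤9.
N = 11·9·11 = 1089
Δ = 4!·6!·4!/15! = 1/3153150
Racah Σ t=0..4: t=0:+1/69120 t=1:−1/1728 t=2:+1/576 t=3:−1/1728 t=4:+1/69120 = 7/11520
⇒ 3j(5 4 5; 0 0 0)² = 2/143, sgn -1
Racah Σ t=0..3: t=0:+1/6912 t=1:−1/864 t=2:+1/1152 t=3:−1/17280 = -7/34560
⇒ 3j(5 4 5; 1 -1 0)² = 1/429, sgn +1
4πI² = N·(3j₀)²·(3jₘ)² = 6/169
I = -1·√(0.035503/4π) = -0.05315295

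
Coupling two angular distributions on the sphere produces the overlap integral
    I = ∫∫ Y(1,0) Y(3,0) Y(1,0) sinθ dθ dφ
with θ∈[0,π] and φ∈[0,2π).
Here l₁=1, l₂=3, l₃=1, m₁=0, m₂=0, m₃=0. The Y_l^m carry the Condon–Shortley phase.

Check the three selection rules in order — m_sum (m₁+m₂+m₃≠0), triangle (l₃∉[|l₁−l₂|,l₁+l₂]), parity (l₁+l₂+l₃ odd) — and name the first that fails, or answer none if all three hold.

m₁+m₂+m₃ = 0 + 0 + 0 = 0  ✓
triangle: |1−3|=2 ≤ l₃=1 ≤ 1+3=4  ✗
parity: l₁+l₂+l₃ = 5 is odd

triangle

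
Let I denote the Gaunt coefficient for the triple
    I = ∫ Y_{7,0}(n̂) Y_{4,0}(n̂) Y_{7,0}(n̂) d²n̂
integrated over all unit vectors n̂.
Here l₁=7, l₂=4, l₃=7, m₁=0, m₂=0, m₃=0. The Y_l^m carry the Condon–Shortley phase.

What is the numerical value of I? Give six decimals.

0.124664

Rules hold: Σm=0, L=18 even, 3≤7≤11.
N = 15·9·15 = 2025
Δ = 4!·10!·4!/19! = 1/58198140
Racah Σ t=0..4: t=0:+1/17418240 t=1:−1/622080 t=2:+1/230400 t=3:−1/622080 t=4:+1/17418240 = 1/806400
⇒ 3j(7 4 7; 0 0 0)² = 2268/230945, sgn -1
(m-triple is (0,0,0) — same symbol as above.)
4πI² = N·(3j₀)²·(3jₘ)² = 416649744/2133423721
I = +1·√(0.195296/4π) = 0.12466429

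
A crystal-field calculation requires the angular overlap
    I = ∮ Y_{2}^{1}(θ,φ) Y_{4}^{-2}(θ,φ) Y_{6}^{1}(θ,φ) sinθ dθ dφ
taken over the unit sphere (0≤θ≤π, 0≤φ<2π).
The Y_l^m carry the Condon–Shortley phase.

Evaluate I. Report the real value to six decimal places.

-0.133065

m-sum 0 ✓  L=12 even ✓  2≤6≤6 ✓
Π(2lᵢ+1) = 5×9×13 = 585
triangle coeff Δ(2,4,6) = 1/6435
Σ_t [0,0]: t=0:+1/2304 = 1/2304
(3j)²=5/143 [(2 4 6; 0 0 0)], sign=+1
Σ_t [0,0]: t=0:+1/8640 = 1/8640
(3j)²=14/1287 [(2 4 6; 1 -2 1)], sign=-1
⇒ 4πI² = 350/1573
I = (-1)√(350/1573/(4π)) = -0.13306527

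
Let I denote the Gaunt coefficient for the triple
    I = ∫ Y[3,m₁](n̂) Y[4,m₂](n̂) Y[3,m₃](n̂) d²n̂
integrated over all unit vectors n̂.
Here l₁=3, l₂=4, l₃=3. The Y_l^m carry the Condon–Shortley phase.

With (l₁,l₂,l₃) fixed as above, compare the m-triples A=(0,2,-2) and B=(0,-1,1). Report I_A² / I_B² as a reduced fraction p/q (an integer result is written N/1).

1/5

l's match ⇒ only the (l;m) 3-j factors differ between A and B.
A: triangle coeff Δ(3,4,3) = 1/34650; Σ_t [2,3]: t=2:+1/96 t=3:−1/72 = -1/288; (3j)²=1/462 [(3 4 3; 0 2 -2)], sign=+1
B: triangle coeff Δ(3,4,3) = 1/34650; Σ_t [1,3]: t=1:−1/48 t=2:+1/24 t=3:−1/288 = 5/288; (3j)²=5/462 [(3 4 3; 0 -1 1)], sign=+1
I_A²/I_B² = (1/462)/(5/462) = 1/5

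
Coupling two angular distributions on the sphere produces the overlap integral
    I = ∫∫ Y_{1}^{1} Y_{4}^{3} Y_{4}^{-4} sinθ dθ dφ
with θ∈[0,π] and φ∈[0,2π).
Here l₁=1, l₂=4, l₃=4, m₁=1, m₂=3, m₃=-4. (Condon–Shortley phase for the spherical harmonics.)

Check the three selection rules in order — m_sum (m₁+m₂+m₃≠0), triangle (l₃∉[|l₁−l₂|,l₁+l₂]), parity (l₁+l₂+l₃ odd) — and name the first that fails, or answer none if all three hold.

Σmᵢ = 0  ✓
l₃∈[|l₁−l₂|,l₁+l₂]=[3,5], have l₃=4  ✓
Σlᵢ = 9 ⇒ odd  ✗

parity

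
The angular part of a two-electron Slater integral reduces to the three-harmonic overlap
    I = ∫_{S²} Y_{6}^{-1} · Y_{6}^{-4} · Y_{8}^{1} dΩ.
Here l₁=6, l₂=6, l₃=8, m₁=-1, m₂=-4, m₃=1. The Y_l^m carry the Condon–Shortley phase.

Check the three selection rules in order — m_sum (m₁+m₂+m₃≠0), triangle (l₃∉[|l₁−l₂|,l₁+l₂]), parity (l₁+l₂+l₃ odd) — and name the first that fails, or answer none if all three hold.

azimuthal sum: -1 − 4 + 1 = -4  ✗
0 ≤ 8 ≤ 12 (triangle on l)
L = 6 + 6 + 8 = 20 (even)

m_sum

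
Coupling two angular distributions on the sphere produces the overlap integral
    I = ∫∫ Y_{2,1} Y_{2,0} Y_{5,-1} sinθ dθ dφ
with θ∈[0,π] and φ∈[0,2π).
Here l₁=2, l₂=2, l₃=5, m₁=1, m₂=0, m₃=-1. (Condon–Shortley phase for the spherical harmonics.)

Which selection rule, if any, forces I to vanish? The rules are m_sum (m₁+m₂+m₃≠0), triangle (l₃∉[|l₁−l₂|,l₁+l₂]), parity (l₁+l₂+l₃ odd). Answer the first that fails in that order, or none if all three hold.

triangle

m₁+m₂+m₃ = 1 + 0 − 1 = 0  ✓
triangle: |2−2|=0 ≤ l₃=5 ≤ 2+2=4  ✗
parity: l₁+l₂+l₃ = 9 is odd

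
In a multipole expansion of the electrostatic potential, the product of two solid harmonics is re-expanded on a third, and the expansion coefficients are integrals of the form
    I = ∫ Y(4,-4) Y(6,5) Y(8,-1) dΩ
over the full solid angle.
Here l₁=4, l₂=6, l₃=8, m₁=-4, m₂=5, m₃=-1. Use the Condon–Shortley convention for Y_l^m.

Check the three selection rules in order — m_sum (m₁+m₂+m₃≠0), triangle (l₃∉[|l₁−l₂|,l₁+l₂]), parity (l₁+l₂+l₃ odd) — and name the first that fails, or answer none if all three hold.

none

azimuthal sum: -4 + 5 − 1 = 0  ✓
2 ≤ 8 ≤ 10 (triangle on l)  ✓
L = 4 + 6 + 8 = 18 (even)  ✓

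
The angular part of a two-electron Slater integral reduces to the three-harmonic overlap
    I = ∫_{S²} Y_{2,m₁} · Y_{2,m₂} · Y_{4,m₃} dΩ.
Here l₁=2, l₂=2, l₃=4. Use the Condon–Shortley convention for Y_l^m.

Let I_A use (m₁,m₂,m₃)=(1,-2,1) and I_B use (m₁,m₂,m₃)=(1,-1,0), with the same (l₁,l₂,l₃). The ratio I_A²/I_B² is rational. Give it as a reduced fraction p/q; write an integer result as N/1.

5/16

Shared (l₁,l₂,l₃)=(2,2,4): N and (l;000)² cancel in I_A²/I_B².
A: Δ = 0!·4!·4!/9! = 1/630; Racah Σ t=0..0: t=0:+1/144 = 1/144; ⇒ 3j(2 2 4; 1 -2 1)² = 1/126, sgn -1
B: Δ = 0!·4!·4!/9! = 1/630; Racah Σ t=0..0: t=0:+1/36 = 1/36; ⇒ 3j(2 2 4; 1 -1 0)² = 8/315, sgn +1
I_A²/I_B² = (1/126)/(8/315) = 5/16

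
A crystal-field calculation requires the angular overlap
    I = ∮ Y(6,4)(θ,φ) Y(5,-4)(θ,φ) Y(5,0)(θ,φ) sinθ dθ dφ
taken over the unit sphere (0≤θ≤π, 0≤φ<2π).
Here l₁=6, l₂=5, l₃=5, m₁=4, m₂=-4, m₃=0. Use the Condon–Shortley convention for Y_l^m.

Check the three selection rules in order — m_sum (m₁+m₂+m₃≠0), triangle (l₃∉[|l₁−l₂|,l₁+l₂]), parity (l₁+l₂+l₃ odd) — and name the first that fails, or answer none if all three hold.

m₁+m₂+m₃ = 4 − 4 + 0 = 0  ✓
triangle: |6−5|=1 ≤ l₃=5 ≤ 6+5=11  ✓
parity: l₁+l₂+l₃ = 16 is even  ✓

none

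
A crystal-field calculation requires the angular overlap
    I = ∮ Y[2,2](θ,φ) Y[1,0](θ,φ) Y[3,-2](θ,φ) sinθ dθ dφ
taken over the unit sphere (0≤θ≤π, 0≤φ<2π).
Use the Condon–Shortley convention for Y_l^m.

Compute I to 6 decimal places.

m-sum 0 ✓  L=6 even ✓  1≤3≤3 ✓
Π(2lᵢ+1) = 5×3×7 = 105
triangle coeff Δ(2,1,3) = 1/105
Σ_t [0,0]: t=0:+1/4 = 1/4
(3j)²=3/35 [(2 1 3; 0 0 0)], sign=-1
Σ_t [0,0]: t=0:+1/24 = 1/24
(3j)²=1/21 [(2 1 3; 2 0 -2)], sign=-1
⇒ 4πI² = 3/7
I = (+1)√(3/7/(4π)) = 0.18467439

0.184674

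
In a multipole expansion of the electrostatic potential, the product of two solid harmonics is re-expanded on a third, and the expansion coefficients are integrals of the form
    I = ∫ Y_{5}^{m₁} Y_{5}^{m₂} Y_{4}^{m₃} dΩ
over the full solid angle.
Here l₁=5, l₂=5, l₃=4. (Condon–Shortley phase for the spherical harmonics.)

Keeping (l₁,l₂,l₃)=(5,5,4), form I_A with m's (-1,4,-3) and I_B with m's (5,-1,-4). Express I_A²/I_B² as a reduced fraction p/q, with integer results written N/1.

Same 5,5,4: normalisation and zero-m 3j drop out of the ratio.
A: Δ: 6! 4! 4! / 15! → 1/3153150; sum: t=5:−1/17280 t=6:+1/103680 = -1/20736; 3j²(5 5 4; -1 4 -3) = Δ·Π!·Σ² = 10/429  (sign +1)
B: Δ: 6! 4! 4! / 15! → 1/3153150; sum: t=0:+1/414720 = 1/414720; 3j²(5 5 4; 5 -1 -4) = Δ·Π!·Σ² = 2/429  (sign +1)
I_A²/I_B² = (10/429)/(2/429) = 5/1

5/1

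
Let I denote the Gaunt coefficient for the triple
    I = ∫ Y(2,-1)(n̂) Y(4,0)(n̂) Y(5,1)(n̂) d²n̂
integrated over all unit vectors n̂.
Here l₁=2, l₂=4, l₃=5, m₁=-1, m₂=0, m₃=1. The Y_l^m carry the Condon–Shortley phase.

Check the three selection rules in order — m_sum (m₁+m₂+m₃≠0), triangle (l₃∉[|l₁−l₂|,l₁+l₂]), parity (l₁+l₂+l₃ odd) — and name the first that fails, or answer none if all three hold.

Σmᵢ = 0  ✓
l₃∈[|l₁−l₂|,l₁+l₂]=[2,6], have l₃=5  ✓
Σlᵢ = 11 ⇒ odd  ✗

parity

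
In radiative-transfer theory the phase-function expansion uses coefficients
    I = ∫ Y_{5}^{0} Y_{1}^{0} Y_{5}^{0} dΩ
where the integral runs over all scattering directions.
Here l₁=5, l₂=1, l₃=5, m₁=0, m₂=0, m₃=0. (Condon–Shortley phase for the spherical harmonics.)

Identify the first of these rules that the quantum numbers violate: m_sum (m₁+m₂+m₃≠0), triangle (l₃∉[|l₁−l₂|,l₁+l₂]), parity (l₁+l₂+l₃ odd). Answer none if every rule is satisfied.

parity

azimuthal sum: 0 + 0 + 0 = 0  ✓
4 ≤ 5 ≤ 6 (triangle on l)  ✓
L = 5 + 1 + 5 = 11 (odd)  ✗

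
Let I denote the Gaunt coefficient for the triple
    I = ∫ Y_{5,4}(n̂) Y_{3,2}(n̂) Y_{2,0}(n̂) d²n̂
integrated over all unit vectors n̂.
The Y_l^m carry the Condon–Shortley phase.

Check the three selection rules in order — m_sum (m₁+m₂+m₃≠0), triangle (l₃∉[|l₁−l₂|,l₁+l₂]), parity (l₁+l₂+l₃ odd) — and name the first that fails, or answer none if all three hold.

m_sum

Σmᵢ = 6  ✗
l₃∈[|l₁−l₂|,l₁+l₂]=[2,8], have l₃=2
Σlᵢ = 10 ⇒ even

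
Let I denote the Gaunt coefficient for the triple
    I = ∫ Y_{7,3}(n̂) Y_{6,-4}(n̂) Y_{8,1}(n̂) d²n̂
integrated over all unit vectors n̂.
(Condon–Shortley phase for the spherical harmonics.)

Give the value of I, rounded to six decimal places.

0.000000

L=21 odd ⇒ parity kills the (l;000) factor ⇒ I = 0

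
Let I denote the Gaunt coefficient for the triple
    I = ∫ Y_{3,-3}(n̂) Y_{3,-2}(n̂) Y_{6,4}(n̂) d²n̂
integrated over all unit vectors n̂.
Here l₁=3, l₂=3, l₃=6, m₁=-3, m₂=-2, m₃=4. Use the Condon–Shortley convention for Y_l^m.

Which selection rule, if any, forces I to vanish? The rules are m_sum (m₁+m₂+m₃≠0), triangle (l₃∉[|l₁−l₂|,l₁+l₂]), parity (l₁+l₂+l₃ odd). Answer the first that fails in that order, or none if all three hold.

azimuthal sum: -3 − 2 + 4 = -1  ✗
0 ≤ 6 ≤ 6 (triangle on l)
L = 3 + 3 + 6 = 12 (even)

m_sum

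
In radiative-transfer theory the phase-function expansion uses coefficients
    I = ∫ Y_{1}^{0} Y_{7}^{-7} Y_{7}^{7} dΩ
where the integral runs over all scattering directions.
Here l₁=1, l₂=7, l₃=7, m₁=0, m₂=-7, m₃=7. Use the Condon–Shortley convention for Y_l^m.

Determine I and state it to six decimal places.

0.000000

l₁+l₂+l₃=15 is odd: 3j(l;000)=0 ⇒ I=0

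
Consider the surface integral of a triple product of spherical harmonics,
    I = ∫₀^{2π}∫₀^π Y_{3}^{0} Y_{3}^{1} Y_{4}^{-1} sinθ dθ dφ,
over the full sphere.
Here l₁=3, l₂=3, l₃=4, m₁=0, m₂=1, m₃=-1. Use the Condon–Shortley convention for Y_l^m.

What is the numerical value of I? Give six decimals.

m-sum 0 ✓  L=10 even ✓  0≤4≤6 ✓
Π(2lᵢ+1) = 7×7×9 = 441
triangle coeff Δ(3,3,4) = 1/34650
Σ_t [0,2]: t=0:+1/72 t=1:−1/16 t=2:+1/72 = -5/144
(3j)²=2/77 [(3 3 4; 0 0 0)], sign=-1
Σ_t [0,2]: t=0:+1/288 t=1:−1/24 t=2:+1/48 = -5/288
(3j)²=5/462 [(3 3 4; 0 1 -1)], sign=+1
⇒ 4πI² = 15/121
I = (-1)√(15/121/(4π)) = -0.09932258

-0.099323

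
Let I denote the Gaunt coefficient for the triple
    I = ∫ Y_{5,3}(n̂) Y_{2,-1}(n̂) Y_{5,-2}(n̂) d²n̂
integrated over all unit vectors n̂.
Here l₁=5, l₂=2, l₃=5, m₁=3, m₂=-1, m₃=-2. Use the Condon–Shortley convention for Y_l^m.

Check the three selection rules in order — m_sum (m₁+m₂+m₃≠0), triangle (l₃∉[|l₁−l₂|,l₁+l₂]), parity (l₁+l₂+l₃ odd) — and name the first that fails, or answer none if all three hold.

azimuthal sum: 3 − 1 − 2 = 0  ✓
3 ≤ 5 ≤ 7 (triangle on l)  ✓
L = 5 + 2 + 5 = 12 (even)  ✓

none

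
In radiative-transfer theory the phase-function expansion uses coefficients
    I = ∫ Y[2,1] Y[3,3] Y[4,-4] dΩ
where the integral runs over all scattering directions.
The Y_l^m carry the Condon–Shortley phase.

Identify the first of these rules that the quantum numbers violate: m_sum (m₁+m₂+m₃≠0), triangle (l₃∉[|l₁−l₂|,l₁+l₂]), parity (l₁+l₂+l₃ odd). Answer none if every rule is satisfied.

Σmᵢ = 0  ✓
l₃∈[|l₁−l₂|,l₁+l₂]=[1,5], have l₃=4  ✓
Σlᵢ = 9 ⇒ odd  ✗

parity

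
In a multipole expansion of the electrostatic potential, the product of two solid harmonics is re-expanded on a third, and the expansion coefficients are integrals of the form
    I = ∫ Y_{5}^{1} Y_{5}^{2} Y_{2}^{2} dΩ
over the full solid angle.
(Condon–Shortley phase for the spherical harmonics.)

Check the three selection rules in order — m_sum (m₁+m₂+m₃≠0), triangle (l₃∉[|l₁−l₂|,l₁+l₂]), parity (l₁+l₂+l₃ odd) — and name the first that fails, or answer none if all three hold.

Σmᵢ = 5  ✗
l₃∈[|l₁−l₂|,l₁+l₂]=[0,10], have l₃=2
Σlᵢ = 12 ⇒ even

m_sum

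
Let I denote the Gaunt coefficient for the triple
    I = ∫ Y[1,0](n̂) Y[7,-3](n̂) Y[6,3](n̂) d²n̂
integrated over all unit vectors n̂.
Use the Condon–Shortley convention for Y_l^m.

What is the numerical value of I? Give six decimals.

-0.221293

Rules hold: Σm=0, L=14 even, 6≤6≤8.
N = 3·15·13 = 585
Δ = 2!·0!·12!/15! = 1/1365
Racah Σ t=1..1: t=1:−1/518400 = -1/518400
⇒ 3j(1 7 6; 0 0 0)² = 7/195, sgn -1
Racah Σ t=1..1: t=1:−1/2177280 = -1/2177280
⇒ 3j(1 7 6; 0 -3 3)² = 8/273, sgn +1
4πI² = N·(3j₀)²·(3jₘ)² = 8/13
I = -1·√(0.615385/4π) = -0.22129336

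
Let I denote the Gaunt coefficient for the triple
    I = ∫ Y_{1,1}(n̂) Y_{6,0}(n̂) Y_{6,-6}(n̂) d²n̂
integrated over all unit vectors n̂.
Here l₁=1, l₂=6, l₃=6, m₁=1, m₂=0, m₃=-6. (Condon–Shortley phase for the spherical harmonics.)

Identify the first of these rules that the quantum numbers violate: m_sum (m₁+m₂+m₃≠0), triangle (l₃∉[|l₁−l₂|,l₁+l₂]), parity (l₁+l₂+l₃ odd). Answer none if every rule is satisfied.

Σmᵢ = -5  ✗
l₃∈[|l₁−l₂|,l₁+l₂]=[5,7], have l₃=6
Σlᵢ = 13 ⇒ odd

m_sum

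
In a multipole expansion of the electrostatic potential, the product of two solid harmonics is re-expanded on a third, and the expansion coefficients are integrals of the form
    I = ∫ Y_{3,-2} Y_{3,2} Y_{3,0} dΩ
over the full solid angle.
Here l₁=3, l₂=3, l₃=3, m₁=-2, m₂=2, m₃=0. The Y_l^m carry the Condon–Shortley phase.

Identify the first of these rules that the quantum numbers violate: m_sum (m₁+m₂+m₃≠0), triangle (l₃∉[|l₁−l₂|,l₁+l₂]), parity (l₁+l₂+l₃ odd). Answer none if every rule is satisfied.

m₁+m₂+m₃ = -2 + 2 + 0 = 0  ✓
triangle: |3−3|=0 ≤ l₃=3 ≤ 3+3=6  ✓
parity: l₁+l₂+l₃ = 9 is odd  ✗

parity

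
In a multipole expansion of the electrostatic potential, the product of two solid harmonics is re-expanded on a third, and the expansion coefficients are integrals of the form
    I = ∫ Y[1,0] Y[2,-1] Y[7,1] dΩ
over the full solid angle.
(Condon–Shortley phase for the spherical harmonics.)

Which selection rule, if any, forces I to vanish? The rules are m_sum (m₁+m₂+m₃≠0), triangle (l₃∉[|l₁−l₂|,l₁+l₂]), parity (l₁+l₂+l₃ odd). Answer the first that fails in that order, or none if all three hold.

triangle

Σmᵢ = 0  ✓
l₃∈[|l₁−l₂|,l₁+l₂]=[1,3], have l₃=7  ✗
Σlᵢ = 10 ⇒ even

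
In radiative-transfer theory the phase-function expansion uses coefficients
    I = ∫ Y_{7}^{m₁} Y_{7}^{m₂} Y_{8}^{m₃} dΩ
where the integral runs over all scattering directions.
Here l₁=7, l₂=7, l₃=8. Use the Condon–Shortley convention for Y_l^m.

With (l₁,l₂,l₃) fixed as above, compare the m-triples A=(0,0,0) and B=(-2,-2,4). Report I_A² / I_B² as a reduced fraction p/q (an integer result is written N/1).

175/198

Same 7,7,8: normalisation and zero-m 3j drop out of the ratio.
A: Δ: 6! 8! 8! / 23! → 1/22086194130; sum: t=0:+1/18289152000 t=1:−1/248832000 t=2:+1/24883200 t=3:−1/11943936 t=4:+1/24883200 t=5:−1/248832000 t=6:+1/18289152000 = -11/975421440; 3j²(7 7 8; 0 0 0) = Δ·Π!·Σ² = 1750/289731  (sign -1)
B: Δ: 6! 8! 8! / 23! → 1/22086194130; sum: t=1:−1/2786918400 t=2:+1/174182400 t=3:−1/74649600 t=4:+1/174182400 t=5:−1/2786918400 = -11/4180377600; 3j²(7 7 8; -2 -2 4) = Δ·Π!·Σ² = 660/96577  (sign -1)
I_A²/I_B² = (1750/289731)/(660/96577) = 175/198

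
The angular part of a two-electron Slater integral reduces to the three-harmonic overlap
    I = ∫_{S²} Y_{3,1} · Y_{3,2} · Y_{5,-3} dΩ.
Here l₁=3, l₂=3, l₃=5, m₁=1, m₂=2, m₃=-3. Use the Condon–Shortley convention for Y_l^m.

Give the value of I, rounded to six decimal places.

Σlᵢ=11 odd — θ-integrand is odd under cosθ→−cosθ; I=0

0.000000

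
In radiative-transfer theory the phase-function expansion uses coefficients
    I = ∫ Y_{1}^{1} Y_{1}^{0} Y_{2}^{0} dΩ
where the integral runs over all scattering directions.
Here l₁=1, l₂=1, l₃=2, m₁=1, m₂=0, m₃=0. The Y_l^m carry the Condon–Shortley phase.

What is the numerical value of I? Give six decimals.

0.000000

m-sum = 1 + 0 + 0 = 1 ≠ 0 ⇒ I = 0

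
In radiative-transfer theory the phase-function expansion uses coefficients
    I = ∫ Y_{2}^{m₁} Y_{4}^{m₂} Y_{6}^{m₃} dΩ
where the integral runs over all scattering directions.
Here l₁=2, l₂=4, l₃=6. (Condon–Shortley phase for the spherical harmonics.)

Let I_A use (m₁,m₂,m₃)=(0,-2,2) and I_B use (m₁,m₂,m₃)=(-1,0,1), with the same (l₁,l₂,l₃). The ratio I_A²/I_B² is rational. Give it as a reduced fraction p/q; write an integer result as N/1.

24/25

l's match ⇒ only the (l;m) 3-j factors differ between A and B.
A: triangle coeff Δ(2,4,6) = 1/6435; Σ_t [0,0]: t=0:+1/5760 = 1/5760; (3j)²=56/2145 [(2 4 6; 0 -2 2)], sign=+1
B: triangle coeff Δ(2,4,6) = 1/6435; Σ_t [0,0]: t=0:+1/3456 = 1/3456; (3j)²=35/1287 [(2 4 6; -1 0 1)], sign=-1
I_A²/I_B² = (56/2145)/(35/1287) = 24/25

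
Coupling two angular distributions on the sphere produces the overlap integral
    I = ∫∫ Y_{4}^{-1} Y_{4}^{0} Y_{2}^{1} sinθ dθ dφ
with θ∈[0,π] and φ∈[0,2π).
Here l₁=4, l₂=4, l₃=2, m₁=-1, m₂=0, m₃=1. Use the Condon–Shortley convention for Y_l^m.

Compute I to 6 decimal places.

Rules hold: Σm=0, L=10 even, 0≤2≤8.
N = 9·9·5 = 405
Δ = 6!·2!·2!/11! = 1/13860
Racah Σ t=2..4: t=2:+1/192 t=3:−1/36 t=4:+1/192 = -5/288
⇒ 3j(4 4 2; 0 0 0)² = 20/693, sgn -1
Racah Σ t=3..4: t=3:−1/72 t=4:+1/96 = -1/288
⇒ 3j(4 4 2; -1 0 1)² = 1/462, sgn +1
4πI² = N·(3j₀)²·(3jₘ)² = 150/5929
I = -1·√(0.0252994/4π) = -0.04486937

-0.044869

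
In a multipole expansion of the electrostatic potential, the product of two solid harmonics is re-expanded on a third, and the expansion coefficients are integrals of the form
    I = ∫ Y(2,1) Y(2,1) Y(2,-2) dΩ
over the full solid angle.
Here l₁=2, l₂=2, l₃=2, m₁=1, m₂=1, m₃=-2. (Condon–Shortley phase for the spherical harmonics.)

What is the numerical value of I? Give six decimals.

Rules hold: Σm=0, L=6 even, 0≤2≤4.
N = 5·5·5 = 125
Δ = 2!·2!·2!/7! = 1/630
Racah Σ t=0..2: t=0:+1/8 t=1:−1/1 t=2:+1/8 = -3/4
⇒ 3j(2 2 2; 0 0 0)² = 2/35, sgn -1
Racah Σ t=1..1: t=1:−1/4 = -1/4
⇒ 3j(2 2 2; 1 1 -2)² = 3/35, sgn -1
4πI² = N·(3j₀)²·(3jₘ)² = 30/49
I = +1·√(0.612245/4π) = 0.22072812

0.220728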